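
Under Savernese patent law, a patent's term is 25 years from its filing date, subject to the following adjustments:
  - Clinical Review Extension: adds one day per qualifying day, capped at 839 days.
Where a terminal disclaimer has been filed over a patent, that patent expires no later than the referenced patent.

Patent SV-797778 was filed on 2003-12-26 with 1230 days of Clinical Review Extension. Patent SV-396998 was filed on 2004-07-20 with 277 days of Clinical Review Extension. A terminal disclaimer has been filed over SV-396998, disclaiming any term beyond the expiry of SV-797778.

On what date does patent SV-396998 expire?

2030-04-23

Natural term of SV-396998:
  Base: filing + 25 years → 20 July 2029.
  Clinical Review Extension: 277 days (within the 839-day cap) → +277 days → 23 April 2030.
Expiry of referenced patent SV-797778:
  Base: filing + 25 years → 26 December 2028.
  Clinical Review Extension: 1230 days claimed exceeds the 839-day cap, so +839 days → 14 April 2031.
Terminal disclaimer: SV-396998 expires on the earlier of 23 April 2030 and 14 April 2031.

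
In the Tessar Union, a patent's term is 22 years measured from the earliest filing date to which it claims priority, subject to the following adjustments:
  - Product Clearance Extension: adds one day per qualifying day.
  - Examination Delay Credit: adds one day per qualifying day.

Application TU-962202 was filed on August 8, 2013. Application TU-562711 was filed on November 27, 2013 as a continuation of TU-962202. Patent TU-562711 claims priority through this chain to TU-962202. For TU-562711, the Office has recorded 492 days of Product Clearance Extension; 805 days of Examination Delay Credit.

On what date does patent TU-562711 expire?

Earliest priority filing: 8 August 2013.
Base term: 8 August 2013 + 22 years → 8 August 2035.
Product Clearance Extension: +492 days → 12 December 2036.
Examination Delay Credit: +805 days → 25 February 2039.

2039-02-25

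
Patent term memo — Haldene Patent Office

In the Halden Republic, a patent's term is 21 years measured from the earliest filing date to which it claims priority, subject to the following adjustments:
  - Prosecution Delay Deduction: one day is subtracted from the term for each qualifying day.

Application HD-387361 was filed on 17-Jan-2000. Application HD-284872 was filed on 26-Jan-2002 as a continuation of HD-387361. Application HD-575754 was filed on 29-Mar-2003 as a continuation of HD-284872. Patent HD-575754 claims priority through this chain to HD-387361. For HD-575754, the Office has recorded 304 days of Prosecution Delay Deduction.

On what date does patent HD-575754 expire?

Earliest priority filing: 17 January 2000.
Base term: 17 January 2000 + 21 years → 17 January 2021.
Prosecution Delay Deduction: −304 days → 19 March 2020.

2020-03-19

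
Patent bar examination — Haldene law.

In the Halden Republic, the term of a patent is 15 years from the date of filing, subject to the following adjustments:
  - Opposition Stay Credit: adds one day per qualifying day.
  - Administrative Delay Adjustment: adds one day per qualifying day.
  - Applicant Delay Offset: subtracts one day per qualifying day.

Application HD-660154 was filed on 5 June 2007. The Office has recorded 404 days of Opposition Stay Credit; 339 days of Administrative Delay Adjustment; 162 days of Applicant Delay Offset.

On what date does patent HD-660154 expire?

January 7, 2024

Base term: filing date + 15 years → 5 June 2022.
Opposition Stay Credit: +404 days → 14 July 2023.
Administrative Delay Adjustment: +339 days → 17 June 2024.
Applicant Delay Offset: −162 days → 7 January 2024.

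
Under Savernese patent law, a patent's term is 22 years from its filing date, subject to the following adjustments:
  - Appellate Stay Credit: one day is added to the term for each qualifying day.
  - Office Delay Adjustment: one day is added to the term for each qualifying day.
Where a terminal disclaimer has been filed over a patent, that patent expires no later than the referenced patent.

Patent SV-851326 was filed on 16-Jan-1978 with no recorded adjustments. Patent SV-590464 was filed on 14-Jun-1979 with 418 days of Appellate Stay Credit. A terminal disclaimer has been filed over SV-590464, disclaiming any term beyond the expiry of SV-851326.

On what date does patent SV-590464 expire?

2000-01-16

Natural term of SV-590464:
  Base: filing + 22 years → 14 June 2001.
  Appellate Stay Credit: +418 days → 6 August 2002.
Expiry of referenced patent SV-851326:
  Base: filing + 22 years → 16 January 2000.
Terminal disclaimer: SV-590464 expires on the earlier of 6 August 2002 and 16 January 2000.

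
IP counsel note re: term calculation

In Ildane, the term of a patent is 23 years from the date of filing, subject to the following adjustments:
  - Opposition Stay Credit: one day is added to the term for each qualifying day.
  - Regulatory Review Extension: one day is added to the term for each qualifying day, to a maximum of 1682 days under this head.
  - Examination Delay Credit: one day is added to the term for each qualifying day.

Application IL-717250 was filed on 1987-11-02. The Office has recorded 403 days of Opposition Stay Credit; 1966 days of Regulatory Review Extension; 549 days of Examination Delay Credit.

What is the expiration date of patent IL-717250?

2018-01-18

Base term: filing date + 23 years → 2 November 2010.
Opposition Stay Credit: +403 days → 10 December 2011.
Regulatory Review Extension: 1966 days claimed exceeds the 1682-day cap, so +1682 days → 18 July 2016.
Examination Delay Credit: +549 days → 18 January 2018.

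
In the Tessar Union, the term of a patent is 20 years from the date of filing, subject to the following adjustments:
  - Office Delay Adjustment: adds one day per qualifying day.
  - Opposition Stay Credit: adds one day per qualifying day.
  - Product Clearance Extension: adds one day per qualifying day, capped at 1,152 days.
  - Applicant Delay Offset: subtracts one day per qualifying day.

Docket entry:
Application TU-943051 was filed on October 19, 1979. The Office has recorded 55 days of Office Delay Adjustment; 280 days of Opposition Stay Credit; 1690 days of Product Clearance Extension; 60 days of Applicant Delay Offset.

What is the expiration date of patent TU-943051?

Base term: filing date + 20 years → 19 October 1999.
Office Delay Adjustment: +55 days → 13 December 1999.
Opposition Stay Credit: +280 days → 18 September 2000.
Product Clearance Extension: 1690 days claimed exceeds the 1152-day cap, so +1152 days → 14 November 2003.
Applicant Delay Offset: −60 days → 15 September 2003.

September 15, 2003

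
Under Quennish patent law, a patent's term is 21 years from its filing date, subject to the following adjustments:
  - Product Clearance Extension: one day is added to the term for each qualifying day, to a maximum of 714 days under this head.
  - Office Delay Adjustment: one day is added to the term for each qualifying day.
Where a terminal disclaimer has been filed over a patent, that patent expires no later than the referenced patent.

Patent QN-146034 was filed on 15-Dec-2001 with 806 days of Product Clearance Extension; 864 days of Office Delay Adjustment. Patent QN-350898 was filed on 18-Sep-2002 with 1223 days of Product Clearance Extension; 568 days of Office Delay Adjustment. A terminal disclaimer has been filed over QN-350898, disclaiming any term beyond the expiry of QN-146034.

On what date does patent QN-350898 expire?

Natural term of QN-350898:
  Base: filing + 21 years → 18 September 2023.
  Product Clearance Extension: 1223 days claimed exceeds the 714-day cap, so +714 days → 1 September 2025.
  Office Delay Adjustment: +568 days → 23 March 2027.
Expiry of referenced patent QN-146034:
  Base: filing + 21 years → 15 December 2022.
  Product Clearance Extension: 806 days claimed exceeds the 714-day cap, so +714 days → 28 November 2024.
  Office Delay Adjustment: +864 days → 11 April 2027.
Terminal disclaimer: QN-350898 expires on the earlier of 23 March 2027 and 11 April 2027.

2027-03-23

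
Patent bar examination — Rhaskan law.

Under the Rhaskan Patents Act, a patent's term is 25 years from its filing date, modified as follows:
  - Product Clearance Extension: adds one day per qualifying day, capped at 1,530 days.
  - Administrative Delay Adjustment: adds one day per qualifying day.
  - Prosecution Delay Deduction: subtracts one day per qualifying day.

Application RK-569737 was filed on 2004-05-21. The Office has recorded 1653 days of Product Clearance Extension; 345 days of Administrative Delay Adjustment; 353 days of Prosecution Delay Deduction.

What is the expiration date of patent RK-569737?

July 21, 2033

Base term: filing date + 25 years → 21 May 2029.
Product Clearance Extension: 1653 days claimed exceeds the 1530-day cap, so +1530 days → 29 July 2033.
Administrative Delay Adjustment: +345 days → 9 July 2034.
Prosecution Delay Deduction: −353 days → 21 July 2033.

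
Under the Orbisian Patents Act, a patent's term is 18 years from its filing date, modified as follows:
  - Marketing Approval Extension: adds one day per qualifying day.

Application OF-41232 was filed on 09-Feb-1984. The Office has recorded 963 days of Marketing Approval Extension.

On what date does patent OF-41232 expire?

September 29, 2004

Base term: filing date + 18 years → 9 February 2002.
Marketing Approval Extension: +963 days → 29 September 2004.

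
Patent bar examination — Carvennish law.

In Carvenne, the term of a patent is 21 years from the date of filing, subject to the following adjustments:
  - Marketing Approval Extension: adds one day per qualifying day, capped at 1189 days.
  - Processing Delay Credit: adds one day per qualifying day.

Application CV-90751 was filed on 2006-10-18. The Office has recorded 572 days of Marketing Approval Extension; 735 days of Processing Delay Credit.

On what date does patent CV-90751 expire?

Base term: filing date + 21 years → 18 October 2027.
Marketing Approval Extension: 572 days (within the 1189-day cap) → +572 days → 12 May 2029.
Processing Delay Credit: +735 days → 17 May 2031.

2031-05-17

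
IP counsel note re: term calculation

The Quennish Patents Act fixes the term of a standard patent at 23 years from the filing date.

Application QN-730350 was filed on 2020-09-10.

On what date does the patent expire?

2043-09-10

Filing date + 23 years → 10 September 2043.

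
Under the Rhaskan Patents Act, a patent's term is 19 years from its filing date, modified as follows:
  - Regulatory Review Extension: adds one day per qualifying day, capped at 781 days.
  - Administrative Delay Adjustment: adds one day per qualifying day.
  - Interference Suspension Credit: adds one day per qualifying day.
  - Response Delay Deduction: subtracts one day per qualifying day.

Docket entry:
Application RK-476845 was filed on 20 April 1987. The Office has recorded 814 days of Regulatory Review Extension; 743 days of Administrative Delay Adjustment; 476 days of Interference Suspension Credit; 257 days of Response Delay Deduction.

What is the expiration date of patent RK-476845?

January 27, 2011

Base term: filing date + 19 years → 20 April 2006.
Regulatory Review Extension: 814 days claimed exceeds the 781-day cap, so +781 days → 9 June 2008.
Administrative Delay Adjustment: +743 days → 22 June 2010.
Interference Suspension Credit: +476 days → 11 October 2011.
Response Delay Deduction: −257 days → 27 January 2011.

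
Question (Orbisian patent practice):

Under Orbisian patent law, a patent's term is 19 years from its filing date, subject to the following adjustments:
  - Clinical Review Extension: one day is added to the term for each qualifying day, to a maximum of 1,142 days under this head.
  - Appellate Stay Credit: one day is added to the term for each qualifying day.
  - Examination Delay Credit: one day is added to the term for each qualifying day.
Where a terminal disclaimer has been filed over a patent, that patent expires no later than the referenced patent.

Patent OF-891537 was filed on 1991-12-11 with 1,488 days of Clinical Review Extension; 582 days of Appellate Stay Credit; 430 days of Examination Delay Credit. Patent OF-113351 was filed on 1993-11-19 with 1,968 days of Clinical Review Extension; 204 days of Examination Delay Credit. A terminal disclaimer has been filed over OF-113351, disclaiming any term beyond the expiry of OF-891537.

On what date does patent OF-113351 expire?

2016-07-27

Natural term of OF-113351:
  Base: filing + 19 years → 19 November 2012.
  Clinical Review Extension: 1968 days claimed exceeds the 1142-day cap, so +1142 days → 5 January 2016.
  Examination Delay Credit: +204 days → 27 July 2016.
Expiry of referenced patent OF-891537:
  Base: filing + 19 years → 11 December 2010.
  Clinical Review Extension: 1488 days claimed exceeds the 1142-day cap, so +1142 days → 26 January 2014.
  Appellate Stay Credit: +582 days → 31 August 2015.
  Examination Delay Credit: +430 days → 3 November 2016.
Terminal disclaimer: OF-113351 expires on the earlier of 27 July 2016 and 3 November 2016.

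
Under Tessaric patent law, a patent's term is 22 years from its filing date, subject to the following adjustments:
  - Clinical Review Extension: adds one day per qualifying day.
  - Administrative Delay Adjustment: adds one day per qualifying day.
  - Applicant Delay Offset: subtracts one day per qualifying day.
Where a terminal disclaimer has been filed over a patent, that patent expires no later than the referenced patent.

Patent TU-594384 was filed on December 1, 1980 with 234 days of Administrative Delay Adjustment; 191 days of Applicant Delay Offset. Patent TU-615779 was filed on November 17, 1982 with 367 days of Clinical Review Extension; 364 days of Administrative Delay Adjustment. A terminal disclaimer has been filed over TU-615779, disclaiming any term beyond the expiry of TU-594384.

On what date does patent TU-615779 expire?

Natural term of TU-615779:
  Base: filing + 22 years → 17 November 2004.
  Clinical Review Extension: +367 days → 19 November 2005.
  Administrative Delay Adjustment: +364 days → 18 November 2006.
Expiry of referenced patent TU-594384:
  Base: filing + 22 years → 1 December 2002.
  Administrative Delay Adjustment: +234 days → 23 July 2003.
  Applicant Delay Offset: −191 days → 13 January 2003.
Terminal disclaimer: TU-615779 expires on the earlier of 18 November 2006 and 13 January 2003.

2003-01-13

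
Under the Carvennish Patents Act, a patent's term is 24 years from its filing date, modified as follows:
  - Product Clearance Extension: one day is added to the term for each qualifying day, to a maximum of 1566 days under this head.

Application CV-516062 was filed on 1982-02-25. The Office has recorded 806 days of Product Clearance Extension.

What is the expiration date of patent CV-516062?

Base term: filing date + 24 years → 25 February 2006.
Product Clearance Extension: 806 days (within the 1566-day cap) → +806 days → 11 May 2008.

2008-05-11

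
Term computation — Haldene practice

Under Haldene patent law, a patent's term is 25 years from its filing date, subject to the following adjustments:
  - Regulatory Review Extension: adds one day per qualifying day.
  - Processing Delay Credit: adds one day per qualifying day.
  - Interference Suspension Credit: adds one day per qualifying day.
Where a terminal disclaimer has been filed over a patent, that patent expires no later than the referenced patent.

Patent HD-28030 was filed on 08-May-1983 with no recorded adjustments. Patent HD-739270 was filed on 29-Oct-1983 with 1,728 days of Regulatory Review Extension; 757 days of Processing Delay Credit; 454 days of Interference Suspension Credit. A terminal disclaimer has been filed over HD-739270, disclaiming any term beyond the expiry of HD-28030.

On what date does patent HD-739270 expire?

May 8, 2008

Natural term of HD-739270:
  Base: filing + 25 years → 29 October 2008.
  Regulatory Review Extension: +1728 days → 23 July 2013.
  Processing Delay Credit: +757 days → 19 August 2015.
  Interference Suspension Credit: +454 days → 15 November 2016.
Expiry of referenced patent HD-28030:
  Base: filing + 25 years → 8 May 2008.
Terminal disclaimer: HD-739270 expires on the earlier of 15 November 2016 and 8 May 2008.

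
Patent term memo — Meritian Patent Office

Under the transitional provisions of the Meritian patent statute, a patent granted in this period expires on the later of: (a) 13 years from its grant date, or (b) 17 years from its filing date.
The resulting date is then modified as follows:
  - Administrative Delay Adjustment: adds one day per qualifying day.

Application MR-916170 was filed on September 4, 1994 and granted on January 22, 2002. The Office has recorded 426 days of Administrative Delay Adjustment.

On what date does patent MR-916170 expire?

(a) grant + 13 years → 22 January 2015.
(b) filing + 17 years → 4 September 2011.
Later of the two: 22 January 2015.
Administrative Delay Adjustment: +426 days → 23 March 2016.

March 23, 2016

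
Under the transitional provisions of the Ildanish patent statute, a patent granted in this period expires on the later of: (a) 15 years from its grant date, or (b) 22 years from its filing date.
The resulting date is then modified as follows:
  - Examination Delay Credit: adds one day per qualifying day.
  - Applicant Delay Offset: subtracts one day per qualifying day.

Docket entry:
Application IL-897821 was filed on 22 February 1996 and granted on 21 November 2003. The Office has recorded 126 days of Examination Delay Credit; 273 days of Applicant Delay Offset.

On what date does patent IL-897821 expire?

(a) grant + 15 years → 21 November 2018.
(b) filing + 22 years → 22 February 2018.
Later of the two: 21 November 2018.
Examination Delay Credit: +126 days → 27 March 2019.
Applicant Delay Offset: −273 days → 27 June 2018.

2018-06-27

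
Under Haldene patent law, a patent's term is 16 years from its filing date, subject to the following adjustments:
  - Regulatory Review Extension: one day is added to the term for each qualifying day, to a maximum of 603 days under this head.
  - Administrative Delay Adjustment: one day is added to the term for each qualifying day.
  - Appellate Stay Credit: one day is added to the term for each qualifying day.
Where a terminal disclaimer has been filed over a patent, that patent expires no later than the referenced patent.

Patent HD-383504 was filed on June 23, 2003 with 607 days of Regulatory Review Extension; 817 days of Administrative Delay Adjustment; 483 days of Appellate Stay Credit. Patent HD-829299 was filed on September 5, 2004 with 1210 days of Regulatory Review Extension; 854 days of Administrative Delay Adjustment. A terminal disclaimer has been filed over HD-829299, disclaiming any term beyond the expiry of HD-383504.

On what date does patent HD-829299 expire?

September 1, 2024

Natural term of HD-829299:
  Base: filing + 16 years → 5 September 2020.
  Regulatory Review Extension: 1210 days claimed exceeds the 603-day cap, so +603 days → 1 May 2022.
  Administrative Delay Adjustment: +854 days → 1 September 2024.
Expiry of referenced patent HD-383504:
  Base: filing + 16 years → 23 June 2019.
  Regulatory Review Extension: 607 days claimed exceeds the 603-day cap, so +603 days → 15 February 2021.
  Administrative Delay Adjustment: +817 days → 13 May 2023.
  Appellate Stay Credit: +483 days → 7 September 2024.
Terminal disclaimer: HD-829299 expires on the earlier of 1 September 2024 and 7 September 2024.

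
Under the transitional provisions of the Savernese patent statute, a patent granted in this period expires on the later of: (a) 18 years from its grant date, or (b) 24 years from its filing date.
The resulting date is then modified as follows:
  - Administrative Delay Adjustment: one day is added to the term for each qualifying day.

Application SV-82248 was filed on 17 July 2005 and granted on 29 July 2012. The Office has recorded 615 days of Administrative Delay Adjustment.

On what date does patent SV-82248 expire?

April 4, 2032

(a) grant + 18 years → 29 July 2030.
(b) filing + 24 years → 17 July 2029.
Later of the two: 29 July 2030.
Administrative Delay Adjustment: +615 days → 4 April 2032.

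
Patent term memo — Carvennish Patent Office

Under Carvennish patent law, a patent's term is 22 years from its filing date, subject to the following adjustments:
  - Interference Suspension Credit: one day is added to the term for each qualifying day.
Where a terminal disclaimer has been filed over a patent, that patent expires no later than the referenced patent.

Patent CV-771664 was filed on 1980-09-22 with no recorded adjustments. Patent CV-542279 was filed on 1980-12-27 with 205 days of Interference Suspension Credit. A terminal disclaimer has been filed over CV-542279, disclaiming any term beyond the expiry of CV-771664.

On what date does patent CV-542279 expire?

Natural term of CV-542279:
  Base: filing + 22 years → 27 December 2002.
  Interference Suspension Credit: +205 days → 20 July 2003.
Expiry of referenced patent CV-771664:
  Base: filing + 22 years → 22 September 2002.
Terminal disclaimer: CV-542279 expires on the earlier of 20 July 2003 and 22 September 2002.

2002-09-22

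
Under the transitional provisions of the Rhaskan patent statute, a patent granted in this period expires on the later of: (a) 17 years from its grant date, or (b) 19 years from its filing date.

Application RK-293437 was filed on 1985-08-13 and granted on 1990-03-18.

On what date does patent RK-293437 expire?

2007-03-18

(a) grant + 17 years → 18 March 2007.
(b) filing + 19 years → 13 August 2004.
Later of the two: 18 March 2007.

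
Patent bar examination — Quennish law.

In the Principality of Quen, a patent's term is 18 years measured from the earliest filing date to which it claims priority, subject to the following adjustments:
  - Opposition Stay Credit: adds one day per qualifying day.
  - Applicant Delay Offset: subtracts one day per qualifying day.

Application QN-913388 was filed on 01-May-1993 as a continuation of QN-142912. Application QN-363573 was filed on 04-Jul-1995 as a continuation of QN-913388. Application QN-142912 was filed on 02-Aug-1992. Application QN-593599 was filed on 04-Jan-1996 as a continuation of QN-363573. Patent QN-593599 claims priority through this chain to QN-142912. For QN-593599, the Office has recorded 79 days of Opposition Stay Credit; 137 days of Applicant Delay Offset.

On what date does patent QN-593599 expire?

Earliest priority filing: 2 August 1992.
Base term: 2 August 1992 + 18 years → 2 August 2010.
Opposition Stay Credit: +79 days → 20 October 2010.
Applicant Delay Offset: −137 days → 5 June 2010.

June 5, 2010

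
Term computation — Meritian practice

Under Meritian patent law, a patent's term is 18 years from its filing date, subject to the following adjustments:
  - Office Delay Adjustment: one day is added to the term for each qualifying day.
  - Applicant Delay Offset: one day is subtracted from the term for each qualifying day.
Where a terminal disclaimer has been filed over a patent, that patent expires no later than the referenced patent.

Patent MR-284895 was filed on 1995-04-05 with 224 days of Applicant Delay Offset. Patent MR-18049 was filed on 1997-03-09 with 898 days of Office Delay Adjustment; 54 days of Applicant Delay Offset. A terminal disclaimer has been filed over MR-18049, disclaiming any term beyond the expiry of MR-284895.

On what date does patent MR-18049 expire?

Natural term of MR-18049:
  Base: filing + 18 years → 9 March 2015.
  Office Delay Adjustment: +898 days → 23 August 2017.
  Applicant Delay Offset: −54 days → 30 June 2017.
Expiry of referenced patent MR-284895:
  Base: filing + 18 years → 5 April 2013.
  Applicant Delay Offset: −224 days → 24 August 2012.
Terminal disclaimer: MR-18049 expires on the earlier of 30 June 2017 and 24 August 2012.

2012-08-24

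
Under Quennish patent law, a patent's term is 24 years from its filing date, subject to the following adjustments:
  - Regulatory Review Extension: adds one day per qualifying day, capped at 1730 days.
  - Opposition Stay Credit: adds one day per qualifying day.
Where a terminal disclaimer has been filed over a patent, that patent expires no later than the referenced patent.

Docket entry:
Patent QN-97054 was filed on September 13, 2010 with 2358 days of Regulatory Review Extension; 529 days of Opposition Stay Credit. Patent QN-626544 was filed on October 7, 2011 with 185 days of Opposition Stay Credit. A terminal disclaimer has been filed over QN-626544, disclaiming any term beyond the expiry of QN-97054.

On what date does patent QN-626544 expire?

April 9, 2036

Natural term of QN-626544:
  Base: filing + 24 years → 7 October 2035.
  Opposition Stay Credit: +185 days → 9 April 2036.
Expiry of referenced patent QN-97054:
  Base: filing + 24 years → 13 September 2034.
  Regulatory Review Extension: 2358 days claimed exceeds the 1730-day cap, so +1730 days → 9 June 2039.
  Opposition Stay Credit: +529 days → 19 November 2040.
Terminal disclaimer: QN-626544 expires on the earlier of 9 April 2036 and 19 November 2040.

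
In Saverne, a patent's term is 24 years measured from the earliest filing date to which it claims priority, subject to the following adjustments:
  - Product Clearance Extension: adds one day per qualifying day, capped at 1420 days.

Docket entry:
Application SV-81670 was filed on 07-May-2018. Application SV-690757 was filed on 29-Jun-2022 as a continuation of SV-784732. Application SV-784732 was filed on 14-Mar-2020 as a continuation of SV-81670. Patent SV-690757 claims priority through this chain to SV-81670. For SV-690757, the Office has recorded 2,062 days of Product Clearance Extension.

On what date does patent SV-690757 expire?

Earliest priority filing: 7 May 2018.
Base term: 7 May 2018 + 24 years → 7 May 2042.
Product Clearance Extension: 2062 days claimed exceeds the 1420-day cap, so +1420 days → 27 March 2046.

March 27, 2046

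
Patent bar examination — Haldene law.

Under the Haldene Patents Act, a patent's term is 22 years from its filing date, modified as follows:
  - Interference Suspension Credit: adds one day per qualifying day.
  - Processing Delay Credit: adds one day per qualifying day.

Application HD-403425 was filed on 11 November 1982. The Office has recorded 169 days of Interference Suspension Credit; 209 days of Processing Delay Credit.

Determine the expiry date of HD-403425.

Base term: filing date + 22 years → 11 November 2004.
Interference Suspension Credit: +169 days → 29 April 2005.
Processing Delay Credit: +209 days → 24 November 2005.

November 24, 2005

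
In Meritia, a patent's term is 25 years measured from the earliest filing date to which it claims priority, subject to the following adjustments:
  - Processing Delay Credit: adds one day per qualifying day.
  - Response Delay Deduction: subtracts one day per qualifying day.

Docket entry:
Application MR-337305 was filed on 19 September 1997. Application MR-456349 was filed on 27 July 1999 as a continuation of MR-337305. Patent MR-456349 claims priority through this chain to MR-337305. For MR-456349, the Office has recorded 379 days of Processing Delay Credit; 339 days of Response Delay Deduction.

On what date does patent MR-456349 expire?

October 29, 2022

Earliest priority filing: 19 September 1997.
Base term: 19 September 1997 + 25 years → 19 September 2022.
Processing Delay Credit: +379 days → 3 October 2023.
Response Delay Deduction: −339 days → 29 October 2022.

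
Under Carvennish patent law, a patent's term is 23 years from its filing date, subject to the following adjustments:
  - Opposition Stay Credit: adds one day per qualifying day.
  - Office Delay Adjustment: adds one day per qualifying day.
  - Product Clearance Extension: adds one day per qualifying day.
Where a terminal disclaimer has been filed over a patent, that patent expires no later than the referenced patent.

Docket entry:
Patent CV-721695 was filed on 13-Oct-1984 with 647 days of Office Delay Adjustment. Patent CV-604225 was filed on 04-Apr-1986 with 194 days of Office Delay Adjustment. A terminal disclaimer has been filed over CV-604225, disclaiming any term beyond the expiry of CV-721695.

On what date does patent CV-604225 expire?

July 21, 2009

Natural term of CV-604225:
  Base: filing + 23 years → 4 April 2009.
  Office Delay Adjustment: +194 days → 15 October 2009.
Expiry of referenced patent CV-721695:
  Base: filing + 23 years → 13 October 2007.
  Office Delay Adjustment: +647 days → 21 July 2009.
Terminal disclaimer: CV-604225 expires on the earlier of 15 October 2009 and 21 July 2009.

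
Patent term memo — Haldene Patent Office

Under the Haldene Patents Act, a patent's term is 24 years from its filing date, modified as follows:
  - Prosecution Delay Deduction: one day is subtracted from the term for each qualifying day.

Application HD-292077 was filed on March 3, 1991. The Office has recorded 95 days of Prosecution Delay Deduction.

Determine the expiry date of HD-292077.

November 28, 2014

Base term: filing date + 24 years → 3 March 2015.
Prosecution Delay Deduction: −95 days → 28 November 2014.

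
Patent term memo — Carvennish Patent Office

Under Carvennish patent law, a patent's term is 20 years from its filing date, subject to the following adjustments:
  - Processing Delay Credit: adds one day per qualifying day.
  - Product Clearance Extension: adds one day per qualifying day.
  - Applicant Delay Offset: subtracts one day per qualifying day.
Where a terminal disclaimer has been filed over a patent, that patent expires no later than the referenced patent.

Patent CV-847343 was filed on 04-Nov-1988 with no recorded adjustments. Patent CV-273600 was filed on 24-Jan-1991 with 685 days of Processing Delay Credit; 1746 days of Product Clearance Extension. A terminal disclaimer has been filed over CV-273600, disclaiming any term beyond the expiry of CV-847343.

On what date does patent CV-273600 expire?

2008-11-04

Natural term of CV-273600:
  Base: filing + 20 years → 24 January 2011.
  Processing Delay Credit: +685 days → 9 December 2012.
  Product Clearance Extension: +1746 days → 20 September 2017.
Expiry of referenced patent CV-847343:
  Base: filing + 20 years → 4 November 2008.
Terminal disclaimer: CV-273600 expires on the earlier of 20 September 2017 and 4 November 2008.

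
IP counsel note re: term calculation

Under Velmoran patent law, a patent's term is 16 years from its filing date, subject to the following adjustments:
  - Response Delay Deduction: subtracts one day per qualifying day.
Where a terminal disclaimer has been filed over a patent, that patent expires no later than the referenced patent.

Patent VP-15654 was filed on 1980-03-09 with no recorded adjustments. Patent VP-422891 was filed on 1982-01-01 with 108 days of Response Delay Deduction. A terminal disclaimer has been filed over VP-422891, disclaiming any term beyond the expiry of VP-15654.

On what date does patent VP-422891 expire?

Natural term of VP-422891:
  Base: filing + 16 years → 1 January 1998.
  Response Delay Deduction: −108 days → 15 September 1997.
Expiry of referenced patent VP-15654:
  Base: filing + 16 years → 9 March 1996.
Terminal disclaimer: VP-422891 expires on the earlier of 15 September 1997 and 9 March 1996.

1996-03-09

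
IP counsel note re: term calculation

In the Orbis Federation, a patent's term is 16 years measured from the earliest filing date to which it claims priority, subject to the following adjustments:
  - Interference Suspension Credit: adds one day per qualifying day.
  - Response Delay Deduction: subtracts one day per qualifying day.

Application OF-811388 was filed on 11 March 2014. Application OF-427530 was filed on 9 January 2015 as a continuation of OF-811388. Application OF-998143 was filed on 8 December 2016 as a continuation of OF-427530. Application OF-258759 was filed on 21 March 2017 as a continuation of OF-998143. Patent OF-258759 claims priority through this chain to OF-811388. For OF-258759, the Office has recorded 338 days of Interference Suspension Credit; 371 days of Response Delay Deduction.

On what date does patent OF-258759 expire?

Earliest priority filing: 11 March 2014.
Base term: 11 March 2014 + 16 years → 11 March 2030.
Interference Suspension Credit: +338 days → 12 February 2031.
Response Delay Deduction: −371 days → 6 February 2030.

2030-02-06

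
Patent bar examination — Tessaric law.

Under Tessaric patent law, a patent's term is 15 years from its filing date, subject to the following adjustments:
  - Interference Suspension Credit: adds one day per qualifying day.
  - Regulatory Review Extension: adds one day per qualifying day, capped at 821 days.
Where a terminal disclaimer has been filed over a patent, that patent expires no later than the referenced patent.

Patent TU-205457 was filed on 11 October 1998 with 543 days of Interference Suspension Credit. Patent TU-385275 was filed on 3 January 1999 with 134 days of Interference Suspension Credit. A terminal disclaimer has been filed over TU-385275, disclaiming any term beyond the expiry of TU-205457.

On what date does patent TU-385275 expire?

Natural term of TU-385275:
  Base: filing + 15 years → 3 January 2014.
  Interference Suspension Credit: +134 days → 17 May 2014.
Expiry of referenced patent TU-205457:
  Base: filing + 15 years → 11 October 2013.
  Interference Suspension Credit: +543 days → 7 April 2015.
Terminal disclaimer: TU-385275 expires on the earlier of 17 May 2014 and 7 April 2015.

May 17, 2014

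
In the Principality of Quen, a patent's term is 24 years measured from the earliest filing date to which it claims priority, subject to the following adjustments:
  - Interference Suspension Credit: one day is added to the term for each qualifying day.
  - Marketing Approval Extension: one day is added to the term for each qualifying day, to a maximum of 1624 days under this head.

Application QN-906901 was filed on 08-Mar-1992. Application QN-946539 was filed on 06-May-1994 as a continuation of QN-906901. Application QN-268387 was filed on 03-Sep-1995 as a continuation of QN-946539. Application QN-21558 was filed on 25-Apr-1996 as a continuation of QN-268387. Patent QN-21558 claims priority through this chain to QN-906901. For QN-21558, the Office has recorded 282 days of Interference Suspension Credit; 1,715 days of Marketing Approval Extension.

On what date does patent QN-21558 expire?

Earliest priority filing: 8 March 1992.
Base term: 8 March 1992 + 24 years → 8 March 2016.
Interference Suspension Credit: +282 days → 15 December 2016.
Marketing Approval Extension: 1715 days claimed exceeds the 1624-day cap, so +1624 days → 27 May 2021.

2021-05-27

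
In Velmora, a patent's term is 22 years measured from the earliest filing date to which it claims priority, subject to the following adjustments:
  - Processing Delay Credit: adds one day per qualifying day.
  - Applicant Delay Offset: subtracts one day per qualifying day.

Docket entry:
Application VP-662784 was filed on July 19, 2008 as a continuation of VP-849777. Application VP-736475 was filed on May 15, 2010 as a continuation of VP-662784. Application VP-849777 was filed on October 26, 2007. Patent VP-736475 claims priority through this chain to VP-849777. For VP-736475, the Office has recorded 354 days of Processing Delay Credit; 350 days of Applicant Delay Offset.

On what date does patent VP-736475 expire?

2029-10-30

Earliest priority filing: 26 October 2007.
Base term: 26 October 2007 + 22 years → 26 October 2029.
Processing Delay Credit: +354 days → 15 October 2030.
Applicant Delay Offset: −350 days → 30 October 2029.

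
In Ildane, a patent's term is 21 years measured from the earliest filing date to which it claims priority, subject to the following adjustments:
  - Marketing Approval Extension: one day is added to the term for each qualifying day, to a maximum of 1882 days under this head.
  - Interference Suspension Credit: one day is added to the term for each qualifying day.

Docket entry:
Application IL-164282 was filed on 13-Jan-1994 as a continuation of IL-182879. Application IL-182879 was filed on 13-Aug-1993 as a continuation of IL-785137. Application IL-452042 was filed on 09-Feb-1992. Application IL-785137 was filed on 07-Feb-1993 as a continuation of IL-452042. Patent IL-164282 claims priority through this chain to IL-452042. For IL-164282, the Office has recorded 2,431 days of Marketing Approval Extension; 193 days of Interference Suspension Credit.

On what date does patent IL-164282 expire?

2018-10-16

Earliest priority filing: 9 February 1992.
Base term: 9 February 1992 + 21 years → 9 February 2013.
Marketing Approval Extension: 2431 days claimed exceeds the 1882-day cap, so +1882 days → 6 April 2018.
Interference Suspension Credit: +193 days → 16 October 2018.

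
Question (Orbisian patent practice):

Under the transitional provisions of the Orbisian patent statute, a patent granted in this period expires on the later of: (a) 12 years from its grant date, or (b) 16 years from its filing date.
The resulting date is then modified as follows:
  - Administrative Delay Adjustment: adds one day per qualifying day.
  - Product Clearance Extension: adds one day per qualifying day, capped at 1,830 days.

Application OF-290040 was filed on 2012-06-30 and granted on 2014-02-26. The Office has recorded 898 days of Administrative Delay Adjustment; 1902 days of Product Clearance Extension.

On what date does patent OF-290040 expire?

2035-12-19

(a) grant + 12 years → 26 February 2026.
(b) filing + 16 years → 30 June 2028.
Later of the two: 30 June 2028.
Administrative Delay Adjustment: +898 days → 15 December 2030.
Product Clearance Extension: 1902 days claimed exceeds the 1830-day cap, so +1830 days → 19 December 2035.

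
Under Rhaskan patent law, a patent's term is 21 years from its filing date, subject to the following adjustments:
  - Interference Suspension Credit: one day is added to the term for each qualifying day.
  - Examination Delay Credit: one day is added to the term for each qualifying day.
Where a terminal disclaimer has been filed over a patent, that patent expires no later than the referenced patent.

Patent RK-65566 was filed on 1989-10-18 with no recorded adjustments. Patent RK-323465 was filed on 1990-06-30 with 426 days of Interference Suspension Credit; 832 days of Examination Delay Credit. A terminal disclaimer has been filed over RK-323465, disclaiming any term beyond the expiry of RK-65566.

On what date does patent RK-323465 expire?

Natural term of RK-323465:
  Base: filing + 21 years → 30 June 2011.
  Interference Suspension Credit: +426 days → 29 August 2012.
  Examination Delay Credit: +832 days → 9 December 2014.
Expiry of referenced patent RK-65566:
  Base: filing + 21 years → 18 October 2010.
Terminal disclaimer: RK-323465 expires on the earlier of 9 December 2014 and 18 October 2010.

2010-10-18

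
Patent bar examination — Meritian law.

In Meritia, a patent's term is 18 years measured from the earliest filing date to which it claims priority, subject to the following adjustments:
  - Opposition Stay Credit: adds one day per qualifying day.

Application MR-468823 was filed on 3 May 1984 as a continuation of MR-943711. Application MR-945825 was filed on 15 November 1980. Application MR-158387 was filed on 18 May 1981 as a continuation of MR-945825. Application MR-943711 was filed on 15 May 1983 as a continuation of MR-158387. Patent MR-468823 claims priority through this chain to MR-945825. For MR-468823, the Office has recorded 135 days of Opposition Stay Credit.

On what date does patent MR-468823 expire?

Earliest priority filing: 15 November 1980.
Base term: 15 November 1980 + 18 years → 15 November 1998.
Opposition Stay Credit: +135 days → 30 March 1999.

March 30, 1999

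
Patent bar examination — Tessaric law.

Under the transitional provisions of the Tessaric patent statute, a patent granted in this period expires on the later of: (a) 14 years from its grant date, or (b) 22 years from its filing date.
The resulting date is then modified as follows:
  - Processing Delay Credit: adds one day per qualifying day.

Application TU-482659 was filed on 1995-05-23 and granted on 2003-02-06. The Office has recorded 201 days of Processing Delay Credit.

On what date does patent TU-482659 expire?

(a) grant + 14 years → 6 February 2017.
(b) filing + 22 years → 23 May 2017.
Later of the two: 23 May 2017.
Processing Delay Credit: +201 days → 10 December 2017.

2017-12-10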